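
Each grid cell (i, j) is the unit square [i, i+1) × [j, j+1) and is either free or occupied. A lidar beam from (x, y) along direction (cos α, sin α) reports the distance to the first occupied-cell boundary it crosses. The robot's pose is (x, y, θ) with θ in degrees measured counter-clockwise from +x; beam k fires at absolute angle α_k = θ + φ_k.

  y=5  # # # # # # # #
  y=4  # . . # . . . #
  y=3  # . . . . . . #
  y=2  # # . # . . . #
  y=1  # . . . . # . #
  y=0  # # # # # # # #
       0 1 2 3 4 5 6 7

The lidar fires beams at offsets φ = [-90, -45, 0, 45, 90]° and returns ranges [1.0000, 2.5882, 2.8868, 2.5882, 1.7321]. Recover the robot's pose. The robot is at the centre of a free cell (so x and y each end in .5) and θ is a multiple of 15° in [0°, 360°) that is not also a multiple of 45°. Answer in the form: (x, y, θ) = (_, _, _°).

(x, y, θ) = (4.5, 2.5, 30°)

The pose lattice has 20·16 = 320 candidates. Test each by forward raycasting.
  (2.5, 3.5, 15°): beam 1 = 2.5882 ≠ 1.0000 ✗
  (2.5, 3.5, 240°): beam 1 = 1.7321 ≠ 1.0000 ✗
  (3.5, 1.5, 60°): beam 2 = 1.5529 ≠ 2.5882 ✗
  …
  (4.5, 2.5, 30°): r_1=1.0000, r_2=2.5882, r_3=2.8868, r_4=2.5882, r_5=1.7321 — all match ✓
Only this pose fits every beam.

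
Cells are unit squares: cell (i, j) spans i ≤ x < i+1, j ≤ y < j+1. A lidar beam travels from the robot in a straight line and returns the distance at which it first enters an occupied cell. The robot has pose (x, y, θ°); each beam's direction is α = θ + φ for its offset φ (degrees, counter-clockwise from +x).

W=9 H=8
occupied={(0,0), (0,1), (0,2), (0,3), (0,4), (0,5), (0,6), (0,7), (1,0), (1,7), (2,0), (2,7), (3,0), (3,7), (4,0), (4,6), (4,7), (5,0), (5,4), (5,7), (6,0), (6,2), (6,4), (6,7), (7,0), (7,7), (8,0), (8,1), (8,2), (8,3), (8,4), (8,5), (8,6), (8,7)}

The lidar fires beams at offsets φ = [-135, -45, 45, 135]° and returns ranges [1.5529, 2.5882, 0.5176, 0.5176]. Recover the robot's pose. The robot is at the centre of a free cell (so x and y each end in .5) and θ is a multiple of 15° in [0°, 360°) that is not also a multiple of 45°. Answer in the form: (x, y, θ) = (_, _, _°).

The pose lattice has 38·16 = 608 candidates. Test each by forward raycasting.
  (5.5, 2.5, 75°): beam 1 = 1.7321 ≠ 1.5529 ✗
  (4.5, 3.5, 240°): beam 1 = 3.6235 ≠ 1.5529 ✗
  (3.5, 6.5, 210°): beam 1 = 0.5176 ≠ 1.5529 ✗
  …
  (5.5, 6.5, 30°): r_1=1.5529, r_2=2.5882, r_3=0.5176, r_4=0.5176 — all match ✓
Unique over the lattice → pose = (5.5, 6.5, 30°).

(x, y, θ) = (5.5, 6.5, 30°)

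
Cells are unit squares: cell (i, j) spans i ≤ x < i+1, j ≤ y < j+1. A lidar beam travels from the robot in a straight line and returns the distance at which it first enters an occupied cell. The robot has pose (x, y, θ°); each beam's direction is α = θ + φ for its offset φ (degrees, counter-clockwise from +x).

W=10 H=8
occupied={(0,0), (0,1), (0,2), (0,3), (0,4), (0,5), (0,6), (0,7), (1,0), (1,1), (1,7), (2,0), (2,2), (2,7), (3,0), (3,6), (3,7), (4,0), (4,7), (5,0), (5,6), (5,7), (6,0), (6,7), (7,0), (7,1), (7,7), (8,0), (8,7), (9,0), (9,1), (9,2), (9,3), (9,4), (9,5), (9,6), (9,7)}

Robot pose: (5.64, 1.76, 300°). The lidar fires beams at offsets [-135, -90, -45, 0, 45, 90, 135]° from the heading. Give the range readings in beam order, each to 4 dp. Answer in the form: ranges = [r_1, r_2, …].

ranges = [2.7331, 1.5200, 0.7868, 0.8776, 1.4080, 3.8798, 5.4248]

beam 1: φ=-135°, α=165°
  cosα=-0.9659 sinα=0.2588 | (5,1) | tMaxX 0.6626 tMaxY 0.9273 | tΔX 1.0353 tΔY 3.8637
    t=0.6626 [x] (4,1)
    t=0.9273 [y] (4,2)
    t=1.6979 [x] (3,2)
    t=2.7331 [x] (2,2) — stop
  → r_1 = 2.7331
beam 2: φ=-90°, α=210°
  cosα=-0.8660 sinα=-0.5000 | (5,1) | tMaxX 0.7390 tMaxY 1.5200 | tΔX 1.1547 tΔY 2.0000
    t=0.7390 [x] (4,1)
    t=1.5200 [y] (4,0) — stop
  → r_2 = 1.5200
beam 3: φ=-45°, α=255°
  cosα=-0.2588 sinα=-0.9659 | (5,1) | tMaxX 2.4728 tMaxY 0.7868 | tΔX 3.8637 tΔY 1.0353
    t=0.7868 [y] (5,0) — stop
  → r_3 = 0.7868
beam 4: φ=0°, α=300°
  cosα=0.5000 sinα=-0.8660 | (5,1) | tMaxX 0.7200 tMaxY 0.8776 | tΔX 2.0000 tΔY 1.1547
    t=0.7200 [x] (6,1)
    t=0.8776 [y] (6,0) — stop
  → r_4 = 0.8776
beam 5: φ=45°, α=345°
  cosα=0.9659 sinα=-0.2588 | (5,1) | tMaxX 0.3727 tMaxY 2.9364 | tΔX 1.0353 tΔY 3.8637
    t=0.3727 [x] (6,1)
    t=1.4080 [x] (7,1) — stop
  → r_5 = 1.4080
beam 6: φ=90°, α=30°
  cosα=0.8660 sinα=0.5000 | (5,1) | tMaxX 0.4157 tMaxY 0.4800 | tΔX 1.1547 tΔY 2.0000
    t=0.4157 [x] (6,1)
    t=0.4800 [y] (6,2)
    t=1.5704 [x] (7,2)
    t=2.4800 [y] (7,3)
    t=2.7251 [x] (8,3)
    t=3.8798 [x] (9,3) — stop
  → r_6 = 3.8798
beam 7: φ=135°, α=75°
  cosα=0.2588 sinα=0.9659 | (5,1) | tMaxX 1.3909 tMaxY 0.2485 | tΔX 3.8637 tΔY 1.0353
    t=0.2485 [y] (5,2)
    t=1.2837 [y] (5,3)
    t=1.3909 [x] (6,3)
    t=2.3190 [y] (6,4)
    t=3.3543 [y] (6,5)
    t=4.3896 [y] (6,6)
    t=5.2546 [x] (7,6)
    t=5.4248 [y] (7,7) — stop
  → r_7 = 5.4248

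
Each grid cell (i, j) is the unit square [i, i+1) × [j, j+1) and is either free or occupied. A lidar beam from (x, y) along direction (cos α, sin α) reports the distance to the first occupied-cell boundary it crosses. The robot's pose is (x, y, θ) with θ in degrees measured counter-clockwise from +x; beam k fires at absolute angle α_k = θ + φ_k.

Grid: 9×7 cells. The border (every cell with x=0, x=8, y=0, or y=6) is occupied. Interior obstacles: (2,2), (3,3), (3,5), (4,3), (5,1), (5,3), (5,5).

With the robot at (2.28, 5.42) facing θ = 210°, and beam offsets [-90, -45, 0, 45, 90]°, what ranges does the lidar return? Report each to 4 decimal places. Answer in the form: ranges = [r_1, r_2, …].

ranges = [0.6697, 1.3252, 1.4780, 4.5759, 1.6397]

beam 1: φ=-90°, α=120°
  direction (-0.5000, 0.8660); cell (2,5); t to first gridline: x 0.5600, y 0.6697 (then +2.0000 / +1.1547)
    (1,5) via x @ 0.5600
    (1,6) via y @ 0.6697  # hit
  → r_1 = 0.6697
beam 2: φ=-45°, α=165°
  direction (-0.9659, 0.2588); cell (2,5); t to first gridline: x 0.2899, y 2.2409 (then +1.0353 / +3.8637)
    (1,5) via x @ 0.2899
    (0,5) via x @ 1.3252  # hit
  → r_2 = 1.3252
beam 3: φ=0°, α=210°
  direction (-0.8660, -0.5000); cell (2,5); t to first gridline: x 0.3233, y 0.8400 (then +1.1547 / +2.0000)
    (1,5) via x @ 0.3233
    (1,4) via y @ 0.8400
    (0,4) via x @ 1.4780  # hit
  → r_3 = 1.4780
beam 4: φ=45°, α=255°
  direction (-0.2588, -0.9659); cell (2,5); t to first gridline: x 1.0818, y 0.4348 (then +3.8637 / +1.0353)
    (2,4) via y @ 0.4348
    (1,4) via x @ 1.0818
    (1,3) via y @ 1.4701
    (1,2) via y @ 2.5054
    (1,1) via y @ 3.5406
    (1,0) via y @ 4.5759  # hit
  → r_4 = 4.5759
beam 5: φ=90°, α=300°
  direction (0.5000, -0.8660); cell (2,5); t to first gridline: x 1.4400, y 0.4850 (then +2.0000 / +1.1547)
    (2,4) via y @ 0.4850
    (3,4) via x @ 1.4400
    (3,3) via y @ 1.6397  # hit
  → r_5 = 1.6397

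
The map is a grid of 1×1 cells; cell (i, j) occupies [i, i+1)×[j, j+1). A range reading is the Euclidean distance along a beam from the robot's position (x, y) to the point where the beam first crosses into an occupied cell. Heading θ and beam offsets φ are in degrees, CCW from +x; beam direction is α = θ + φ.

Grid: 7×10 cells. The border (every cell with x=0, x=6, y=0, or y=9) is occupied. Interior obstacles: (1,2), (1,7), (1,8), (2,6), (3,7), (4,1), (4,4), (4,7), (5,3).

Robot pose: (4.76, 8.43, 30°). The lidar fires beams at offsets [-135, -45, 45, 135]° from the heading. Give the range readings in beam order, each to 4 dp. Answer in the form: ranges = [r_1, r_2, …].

beam 1: φ=-135°, α=255°
  cosα=-0.2588 sinα=-0.9659 | (4,8) | tMaxX 2.9364 tMaxY 0.4452 | tΔX 3.8637 tΔY 1.0353
    t=0.4452 [y] (4,7) — stop
  → r_1 = 0.4452
beam 2: φ=-45°, α=345°
  cosα=0.9659 sinα=-0.2588 | (4,8) | tMaxX 0.2485 tMaxY 1.6614 | tΔX 1.0353 tΔY 3.8637
    t=0.2485 [x] (5,8)
    t=1.2837 [x] (6,8) — stop
  → r_2 = 1.2837
beam 3: φ=45°, α=75°
  cosα=0.2588 sinα=0.9659 | (4,8) | tMaxX 0.9273 tMaxY 0.5901 | tΔX 3.8637 tΔY 1.0353
    t=0.5901 [y] (4,9) — stop
  → r_3 = 0.5901
beam 4: φ=135°, α=165°
  cosα=-0.9659 sinα=0.2588 | (4,8) | tMaxX 0.7868 tMaxY 2.2023 | tΔX 1.0353 tΔY 3.8637
    t=0.7868 [x] (3,8)
    t=1.8221 [x] (2,8)
    t=2.2023 [y] (2,9) — stop
  → r_4 = 2.2023

ranges = [0.4452, 1.2837, 0.5901, 2.2023]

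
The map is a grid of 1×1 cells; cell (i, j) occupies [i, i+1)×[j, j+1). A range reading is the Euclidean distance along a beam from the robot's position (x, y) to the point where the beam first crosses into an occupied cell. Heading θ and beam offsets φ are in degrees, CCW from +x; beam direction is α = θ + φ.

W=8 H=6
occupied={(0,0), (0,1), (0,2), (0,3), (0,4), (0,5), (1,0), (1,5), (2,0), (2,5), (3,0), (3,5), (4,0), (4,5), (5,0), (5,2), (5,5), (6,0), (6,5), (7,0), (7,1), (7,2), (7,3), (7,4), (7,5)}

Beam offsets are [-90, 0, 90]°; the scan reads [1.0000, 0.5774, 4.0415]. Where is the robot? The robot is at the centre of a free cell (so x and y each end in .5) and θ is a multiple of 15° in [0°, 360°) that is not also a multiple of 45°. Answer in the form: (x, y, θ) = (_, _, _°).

(x, y, θ) = (4.5, 4.5, 120°)

The pose lattice has 23·16 = 368 candidates. Test each by forward raycasting.
  (5.5, 4.5, 165°): beam 1 = 0.5176 ≠ 1.0000 ✗
  (6.5, 2.5, 15°): beam 1 = 1.5529 ≠ 1.0000 ✗
  (4.5, 2.5, 30°): beam 1 = 1.7321 ≠ 1.0000 ✗
  (1.5, 2.5, 75°): beam 1 = 5.6940 ≠ 1.0000 ✗
  (6.5, 1.5, 15°): beam 1 = 0.5176 ≠ 1.0000 ✗
  …
  (4.5, 4.5, 120°): r_1=1.0000, r_2=0.5774, r_3=4.0415 — all match ✓
No second candidate reproduces the full scan.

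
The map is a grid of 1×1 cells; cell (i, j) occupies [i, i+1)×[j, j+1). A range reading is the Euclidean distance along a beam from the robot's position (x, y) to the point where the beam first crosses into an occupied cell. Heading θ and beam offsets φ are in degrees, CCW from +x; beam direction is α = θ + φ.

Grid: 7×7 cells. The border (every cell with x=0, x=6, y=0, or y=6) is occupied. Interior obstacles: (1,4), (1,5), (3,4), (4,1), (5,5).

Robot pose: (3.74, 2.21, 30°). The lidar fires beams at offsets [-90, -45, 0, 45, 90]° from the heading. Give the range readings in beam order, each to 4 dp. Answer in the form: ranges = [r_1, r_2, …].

beam 1: φ=-90°, α=300°
  dir = (cos 300°, sin 300°) = (0.5000, -0.8660); from cell (3,2)
  next x-line at t=0.5200, next y-line at t=0.2425; Δt_x=2.0000, Δt_y=1.1547
    y: enter (3,1) at t=0.2425
    x: enter (4,1) at t=0.5200 ← occupied
  → r_1 = 0.5200
beam 2: φ=-45°, α=345°
  dir = (cos 345°, sin 345°) = (0.9659, -0.2588); from cell (3,2)
  next x-line at t=0.2692, next y-line at t=0.8114; Δt_x=1.0353, Δt_y=3.8637
    x: enter (4,2) at t=0.2692
    y: enter (4,1) at t=0.8114 ← occupied
  → r_2 = 0.8114
beam 3: φ=0°, α=30°
  dir = (cos 30°, sin 30°) = (0.8660, 0.5000); from cell (3,2)
  next x-line at t=0.3002, next y-line at t=1.5800; Δt_x=1.1547, Δt_y=2.0000
    x: enter (4,2) at t=0.3002
    x: enter (5,2) at t=1.4549
    y: enter (5,3) at t=1.5800
    x: enter (6,3) at t=2.6096 ← occupied
  → r_3 = 2.6096
beam 4: φ=45°, α=75°
  dir = (cos 75°, sin 75°) = (0.2588, 0.9659); from cell (3,2)
  next x-line at t=1.0046, next y-line at t=0.8179; Δt_x=3.8637, Δt_y=1.0353
    y: enter (3,3) at t=0.8179
    x: enter (4,3) at t=1.0046
    y: enter (4,4) at t=1.8531
    y: enter (4,5) at t=2.8884
    y: enter (4,6) at t=3.9237 ← occupied
  → r_4 = 3.9237
beam 5: φ=90°, α=120°
  dir = (cos 120°, sin 120°) = (-0.5000, 0.8660); from cell (3,2)
  next x-line at t=1.4800, next y-line at t=0.9122; Δt_x=2.0000, Δt_y=1.1547
    y: enter (3,3) at t=0.9122
    x: enter (2,3) at t=1.4800
    y: enter (2,4) at t=2.0669
    y: enter (2,5) at t=3.2216
    x: enter (1,5) at t=3.4800 ← occupied
  → r_5 = 3.4800

ranges = [0.5200, 0.8114, 2.6096, 3.9237, 3.4800]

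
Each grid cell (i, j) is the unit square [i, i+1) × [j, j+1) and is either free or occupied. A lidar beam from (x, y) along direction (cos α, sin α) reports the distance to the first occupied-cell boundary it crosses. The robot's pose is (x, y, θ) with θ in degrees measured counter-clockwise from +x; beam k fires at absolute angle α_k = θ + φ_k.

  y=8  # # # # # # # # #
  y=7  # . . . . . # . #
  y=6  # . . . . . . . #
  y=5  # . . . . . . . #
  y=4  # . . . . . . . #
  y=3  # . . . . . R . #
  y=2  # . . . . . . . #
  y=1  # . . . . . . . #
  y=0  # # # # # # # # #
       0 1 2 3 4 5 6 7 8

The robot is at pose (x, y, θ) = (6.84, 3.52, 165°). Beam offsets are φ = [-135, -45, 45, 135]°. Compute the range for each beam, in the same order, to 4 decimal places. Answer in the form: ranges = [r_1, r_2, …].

beam 1: φ=-135°, α=30°
  cosα=0.8660 sinα=0.5000 | (6,3) | tMaxX 0.1848 tMaxY 0.9600 | tΔX 1.1547 tΔY 2.0000
    t=0.1848 [x] (7,3)
    t=0.9600 [y] (7,4)
    t=1.3395 [x] (8,4) — stop
  → r_1 = 1.3395
beam 2: φ=-45°, α=120°
  cosα=-0.5000 sinα=0.8660 | (6,3) | tMaxX 1.6800 tMaxY 0.5543 | tΔX 2.0000 tΔY 1.1547
    t=0.5543 [y] (6,4)
    t=1.6800 [x] (5,4)
    t=1.7090 [y] (5,5)
    t=2.8637 [y] (5,6)
    t=3.6800 [x] (4,6)
    t=4.0184 [y] (4,7)
    t=5.1731 [y] (4,8) — stop
  → r_2 = 5.1731
beam 3: φ=45°, α=210°
  cosα=-0.8660 sinα=-0.5000 | (6,3) | tMaxX 0.9699 tMaxY 1.0400 | tΔX 1.1547 tΔY 2.0000
    t=0.9699 [x] (5,3)
    t=1.0400 [y] (5,2)
    t=2.1246 [x] (4,2)
    t=3.0400 [y] (4,1)
    t=3.2793 [x] (3,1)
    t=4.4341 [x] (2,1)
    t=5.0400 [y] (2,0) — stop
  → r_3 = 5.0400
beam 4: φ=135°, α=300°
  cosα=0.5000 sinα=-0.8660 | (6,3) | tMaxX 0.3200 tMaxY 0.6004 | tΔX 2.0000 tΔY 1.1547
    t=0.3200 [x] (7,3)
    t=0.6004 [y] (7,2)
    t=1.7551 [y] (7,1)
    t=2.3200 [x] (8,1) — stop
  → r_4 = 2.3200

ranges = [1.3395, 5.1731, 5.0400, 2.3200]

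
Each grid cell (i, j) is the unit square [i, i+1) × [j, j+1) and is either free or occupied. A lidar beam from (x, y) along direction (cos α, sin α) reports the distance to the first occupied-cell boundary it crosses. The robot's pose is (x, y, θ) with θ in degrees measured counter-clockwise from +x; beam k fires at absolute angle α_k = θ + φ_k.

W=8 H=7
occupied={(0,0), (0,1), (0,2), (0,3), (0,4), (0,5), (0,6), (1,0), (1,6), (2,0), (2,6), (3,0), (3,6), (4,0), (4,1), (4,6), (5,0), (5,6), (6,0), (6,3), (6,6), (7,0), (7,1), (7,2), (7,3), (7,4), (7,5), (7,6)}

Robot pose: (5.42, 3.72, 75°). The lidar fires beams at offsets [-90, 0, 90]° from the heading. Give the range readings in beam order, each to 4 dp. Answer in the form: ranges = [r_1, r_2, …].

ranges = [0.6005, 2.3604, 4.5759]

beam 1: φ=-90°, α=345°
  d=(0.9659,-0.2588)  start (5,3)  tX=0.6005 tY=2.7819  stride 1/|dx|=1.0353 1/|dy|=3.8637
    cross x-line → (6,3), t=0.6005 (wall)
  → r_1 = 0.6005
beam 2: φ=0°, α=75°
  d=(0.2588,0.9659)  start (5,3)  tX=2.2409 tY=0.2899  stride 1/|dx|=3.8637 1/|dy|=1.0353
    cross y-line → (5,4), t=0.2899
    cross y-line → (5,5), t=1.3252
    cross x-line → (6,5), t=2.2409
    cross y-line → (6,6), t=2.3604 (wall)
  → r_2 = 2.3604
beam 3: φ=90°, α=165°
  d=(-0.9659,0.2588)  start (5,3)  tX=0.4348 tY=1.0818  stride 1/|dx|=1.0353 1/|dy|=3.8637
    cross x-line → (4,3), t=0.4348
    cross y-line → (4,4), t=1.0818
    cross x-line → (3,4), t=1.4701
    cross x-line → (2,4), t=2.5054
    cross x-line → (1,4), t=3.5406
    cross x-line → (0,4), t=4.5759 (wall)
  → r_3 = 4.5759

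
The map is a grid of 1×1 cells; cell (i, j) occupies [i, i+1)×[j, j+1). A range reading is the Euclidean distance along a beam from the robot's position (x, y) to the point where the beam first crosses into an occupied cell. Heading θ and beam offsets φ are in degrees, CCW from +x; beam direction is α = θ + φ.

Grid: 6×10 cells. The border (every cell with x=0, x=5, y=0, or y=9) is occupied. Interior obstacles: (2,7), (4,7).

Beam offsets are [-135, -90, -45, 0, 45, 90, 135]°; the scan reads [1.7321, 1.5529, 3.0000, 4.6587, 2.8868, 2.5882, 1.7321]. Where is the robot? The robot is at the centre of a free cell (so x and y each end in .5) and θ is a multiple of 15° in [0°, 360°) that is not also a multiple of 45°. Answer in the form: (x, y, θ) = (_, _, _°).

Candidates: 30 free-cell centres × 16 headings = 480 poses. Raycast each; keep the one whose scan matches to 4 dp.
  (2.5, 6.5, 30°): beam 1 = 5.6940 ≠ 1.7321 ✗
  (2.5, 4.5, 210°): beam 1 = 4.6587 ≠ 1.7321 ✗
  (4.5, 1.5, 165°): beam 1 = 0.5774 ≠ 1.7321 ✗
  (2.5, 3.5, 105°): beam 1 = 2.8868 ≠ 1.7321 ✗
  …
  (3.5, 2.5, 105°): r_1=1.7321, r_2=1.5529, r_3=3.0000, r_4=4.6587, r_5=2.8868, r_6=2.5882, r_7=1.7321 — all match ✓
Unique over the lattice → pose = (3.5, 2.5, 105°).

(x, y, θ) = (3.5, 2.5, 105°)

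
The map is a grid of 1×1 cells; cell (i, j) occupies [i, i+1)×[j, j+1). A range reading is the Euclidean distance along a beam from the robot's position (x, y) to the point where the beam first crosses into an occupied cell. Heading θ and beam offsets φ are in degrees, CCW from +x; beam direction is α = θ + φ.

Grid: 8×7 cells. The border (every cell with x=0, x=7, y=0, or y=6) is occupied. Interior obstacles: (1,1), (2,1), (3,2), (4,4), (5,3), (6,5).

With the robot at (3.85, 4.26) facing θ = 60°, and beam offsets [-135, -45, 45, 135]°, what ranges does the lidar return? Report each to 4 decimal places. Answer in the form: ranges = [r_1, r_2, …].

beam 1: φ=-135°, α=285°
  dir = (cos 285°, sin 285°) = (0.2588, -0.9659); from cell (3,4)
  next x-line at t=0.5796, next y-line at t=0.2692; Δt_x=3.8637, Δt_y=1.0353
    y: enter (3,3) at t=0.2692
    x: enter (4,3) at t=0.5796
    y: enter (4,2) at t=1.3044
    y: enter (4,1) at t=2.3397
    y: enter (4,0) at t=3.3750 ← occupied
  → r_1 = 3.3750
beam 2: φ=-45°, α=15°
  dir = (cos 15°, sin 15°) = (0.9659, 0.2588); from cell (3,4)
  next x-line at t=0.1553, next y-line at t=2.8591; Δt_x=1.0353, Δt_y=3.8637
    x: enter (4,4) at t=0.1553 ← occupied
  → r_2 = 0.1553
beam 3: φ=45°, α=105°
  dir = (cos 105°, sin 105°) = (-0.2588, 0.9659); from cell (3,4)
  next x-line at t=3.2841, next y-line at t=0.7661; Δt_x=3.8637, Δt_y=1.0353
    y: enter (3,5) at t=0.7661
    y: enter (3,6) at t=1.8014 ← occupied
  → r_3 = 1.8014
beam 4: φ=135°, α=195°
  dir = (cos 195°, sin 195°) = (-0.9659, -0.2588); from cell (3,4)
  next x-line at t=0.8800, next y-line at t=1.0046; Δt_x=1.0353, Δt_y=3.8637
    x: enter (2,4) at t=0.8800
    y: enter (2,3) at t=1.0046
    x: enter (1,3) at t=1.9153
    x: enter (0,3) at t=2.9505 ← occupied
  → r_4 = 2.9505

ranges = [3.3750, 0.1553, 1.8014, 2.9505]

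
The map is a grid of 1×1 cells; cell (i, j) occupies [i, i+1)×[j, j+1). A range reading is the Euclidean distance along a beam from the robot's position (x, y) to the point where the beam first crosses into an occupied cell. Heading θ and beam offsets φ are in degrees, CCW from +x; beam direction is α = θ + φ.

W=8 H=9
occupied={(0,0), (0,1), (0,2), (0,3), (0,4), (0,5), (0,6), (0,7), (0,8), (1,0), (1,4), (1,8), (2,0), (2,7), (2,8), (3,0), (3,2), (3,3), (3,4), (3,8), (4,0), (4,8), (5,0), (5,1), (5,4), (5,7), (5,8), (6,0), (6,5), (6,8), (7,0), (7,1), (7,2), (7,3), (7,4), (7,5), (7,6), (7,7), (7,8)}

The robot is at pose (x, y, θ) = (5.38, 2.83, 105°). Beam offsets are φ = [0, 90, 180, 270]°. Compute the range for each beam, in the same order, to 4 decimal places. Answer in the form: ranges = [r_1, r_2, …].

beam 1: φ=0°, α=105°
  direction (-0.2588, 0.9659); cell (5,2); t to first gridline: x 1.4682, y 0.1760 (then +3.8637 / +1.0353)
    (5,3) via y @ 0.1760
    (5,4) via y @ 1.2113  # hit
  → r_1 = 1.2113
beam 2: φ=90°, α=195°
  direction (-0.9659, -0.2588); cell (5,2); t to first gridline: x 0.3934, y 3.2069 (then +1.0353 / +3.8637)
    (4,2) via x @ 0.3934
    (3,2) via x @ 1.4287  # hit
  → r_2 = 1.4287
beam 3: φ=180°, α=285°
  direction (0.2588, -0.9659); cell (5,2); t to first gridline: x 2.3955, y 0.8593 (then +3.8637 / +1.0353)
    (5,1) via y @ 0.8593  # hit
  → r_3 = 0.8593
beam 4: φ=270°, α=15°
  direction (0.9659, 0.2588); cell (5,2); t to first gridline: x 0.6419, y 0.6568 (then +1.0353 / +3.8637)
    (6,2) via x @ 0.6419
    (6,3) via y @ 0.6568
    (7,3) via x @ 1.6771  # hit
  → r_4 = 1.6771

ranges = [1.2113, 1.4287, 0.8593, 1.6771]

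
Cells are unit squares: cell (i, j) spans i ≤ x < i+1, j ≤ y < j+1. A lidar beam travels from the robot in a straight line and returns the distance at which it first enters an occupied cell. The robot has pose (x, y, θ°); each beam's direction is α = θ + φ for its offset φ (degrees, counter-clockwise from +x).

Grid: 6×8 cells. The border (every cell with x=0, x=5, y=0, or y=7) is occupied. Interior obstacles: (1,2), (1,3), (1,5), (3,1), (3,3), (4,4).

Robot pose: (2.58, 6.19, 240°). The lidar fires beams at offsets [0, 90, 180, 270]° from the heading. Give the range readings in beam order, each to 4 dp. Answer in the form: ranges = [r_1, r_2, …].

beam 1: φ=0°, α=240°
  d=(-0.5000,-0.8660)  start (2,6)  tX=1.1600 tY=0.2194  stride 1/|dx|=2.0000 1/|dy|=1.1547
    cross y-line → (2,5), t=0.2194
    cross x-line → (1,5), t=1.1600 (wall)
  → r_1 = 1.1600
beam 2: φ=90°, α=330°
  d=(0.8660,-0.5000)  start (2,6)  tX=0.4850 tY=0.3800  stride 1/|dx|=1.1547 1/|dy|=2.0000
    cross y-line → (2,5), t=0.3800
    cross x-line → (3,5), t=0.4850
    cross x-line → (4,5), t=1.6397
    cross y-line → (4,4), t=2.3800 (wall)
  → r_2 = 2.3800
beam 3: φ=180°, α=60°
  d=(0.5000,0.8660)  start (2,6)  tX=0.8400 tY=0.9353  stride 1/|dx|=2.0000 1/|dy|=1.1547
    cross x-line → (3,6), t=0.8400
    cross y-line → (3,7), t=0.9353 (wall)
  → r_3 = 0.9353
beam 4: φ=270°, α=150°
  d=(-0.8660,0.5000)  start (2,6)  tX=0.6697 tY=1.6200  stride 1/|dx|=1.1547 1/|dy|=2.0000
    cross x-line → (1,6), t=0.6697
    cross y-line → (1,7), t=1.6200 (wall)
  → r_4 = 1.6200

ranges = [1.1600, 2.3800, 0.9353, 1.6200]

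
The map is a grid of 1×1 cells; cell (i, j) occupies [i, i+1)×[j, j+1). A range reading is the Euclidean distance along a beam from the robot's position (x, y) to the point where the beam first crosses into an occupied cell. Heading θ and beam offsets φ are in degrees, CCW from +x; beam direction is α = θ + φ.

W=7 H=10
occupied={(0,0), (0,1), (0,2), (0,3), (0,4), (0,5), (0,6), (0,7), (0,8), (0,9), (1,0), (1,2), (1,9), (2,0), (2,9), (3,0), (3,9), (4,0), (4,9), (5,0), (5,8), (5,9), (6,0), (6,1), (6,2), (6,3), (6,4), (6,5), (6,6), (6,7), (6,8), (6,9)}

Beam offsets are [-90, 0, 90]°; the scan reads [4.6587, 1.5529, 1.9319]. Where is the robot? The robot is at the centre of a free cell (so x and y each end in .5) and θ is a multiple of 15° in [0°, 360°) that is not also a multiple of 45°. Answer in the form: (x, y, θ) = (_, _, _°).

(x, y, θ) = (2.5, 4.5, 165°)

The pose lattice has 38·16 = 608 candidates. Test each by forward raycasting.
  (1.5, 5.5, 255°): beam 1 = 0.5176 ≠ 4.6587 ✗
  (4.5, 1.5, 255°): beam 1 = 2.5882 ≠ 4.6587 ✗
  (1.5, 8.5, 195°): beam 1 = 0.5176 ≠ 4.6587 ✗
  (3.5, 5.5, 105°): beam 1 = 2.5882 ≠ 4.6587 ✗
  (5.5, 6.5, 150°): beam 1 = 1.0000 ≠ 4.6587 ✗
  …
  (2.5, 4.5, 165°): r_1=4.6587, r_2=1.5529, r_3=1.9319 — all match ✓
Only this pose fits every beam.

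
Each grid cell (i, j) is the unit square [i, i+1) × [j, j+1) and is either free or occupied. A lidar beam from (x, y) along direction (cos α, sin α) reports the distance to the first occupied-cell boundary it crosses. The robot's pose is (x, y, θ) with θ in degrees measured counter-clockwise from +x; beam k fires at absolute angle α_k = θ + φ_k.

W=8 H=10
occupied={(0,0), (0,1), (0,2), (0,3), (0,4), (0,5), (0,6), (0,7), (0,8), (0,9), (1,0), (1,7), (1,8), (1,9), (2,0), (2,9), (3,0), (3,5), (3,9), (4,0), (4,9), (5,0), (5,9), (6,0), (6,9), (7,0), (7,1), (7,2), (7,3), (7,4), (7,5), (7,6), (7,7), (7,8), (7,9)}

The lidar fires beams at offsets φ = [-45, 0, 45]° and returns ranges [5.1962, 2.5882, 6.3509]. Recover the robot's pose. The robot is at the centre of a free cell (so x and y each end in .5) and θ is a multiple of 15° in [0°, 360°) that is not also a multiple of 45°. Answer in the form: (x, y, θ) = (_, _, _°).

Enumerate (i+0.5, j+0.5, θ) over the 45 free cells and 16 admissible headings. For each, cast all 3 beams and compare to the given ranges.
  (3.5, 1.5, 30°): beam 1 = 1.9319 ≠ 5.1962 ✗
  (5.5, 3.5, 105°): beam 1 = 3.0000 ≠ 5.1962 ✗
  (5.5, 8.5, 210°): beam 1 = 1.9319 ≠ 5.1962 ✗
  …
  (6.5, 4.5, 165°): r_1=5.1962, r_2=2.5882, r_3=6.3509 — all match ✓
Only this pose fits every beam.

(x, y, θ) = (6.5, 4.5, 165°)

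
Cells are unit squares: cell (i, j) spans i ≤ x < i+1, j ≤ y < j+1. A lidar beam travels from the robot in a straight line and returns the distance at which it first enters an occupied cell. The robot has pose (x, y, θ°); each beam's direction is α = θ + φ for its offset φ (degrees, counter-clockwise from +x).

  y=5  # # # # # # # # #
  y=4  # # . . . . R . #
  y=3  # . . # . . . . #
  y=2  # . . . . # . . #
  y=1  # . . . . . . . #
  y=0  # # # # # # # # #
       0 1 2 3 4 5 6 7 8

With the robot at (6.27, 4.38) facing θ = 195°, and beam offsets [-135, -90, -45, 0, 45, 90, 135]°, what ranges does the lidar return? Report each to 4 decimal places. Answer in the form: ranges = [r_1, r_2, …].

beam 1: φ=-135°, α=60°
  d=(0.5000,0.8660)  start (6,4)  tX=1.4600 tY=0.7159  stride 1/|dx|=2.0000 1/|dy|=1.1547
    cross y-line → (6,5), t=0.7159 (wall)
  → r_1 = 0.7159
beam 2: φ=-90°, α=105°
  d=(-0.2588,0.9659)  start (6,4)  tX=1.0432 tY=0.6419  stride 1/|dx|=3.8637 1/|dy|=1.0353
    cross y-line → (6,5), t=0.6419 (wall)
  → r_2 = 0.6419
beam 3: φ=-45°, α=150°
  d=(-0.8660,0.5000)  start (6,4)  tX=0.3118 tY=1.2400  stride 1/|dx|=1.1547 1/|dy|=2.0000
    cross x-line → (5,4), t=0.3118
    cross y-line → (5,5), t=1.2400 (wall)
  → r_3 = 1.2400
beam 4: φ=0°, α=195°
  d=(-0.9659,-0.2588)  start (6,4)  tX=0.2795 tY=1.4682  stride 1/|dx|=1.0353 1/|dy|=3.8637
    cross x-line → (5,4), t=0.2795
    cross x-line → (4,4), t=1.3148
    cross y-line → (4,3), t=1.4682
    cross x-line → (3,3), t=2.3501 (wall)
  → r_4 = 2.3501
beam 5: φ=45°, α=240°
  d=(-0.5000,-0.8660)  start (6,4)  tX=0.5400 tY=0.4388  stride 1/|dx|=2.0000 1/|dy|=1.1547
    cross y-line → (6,3), t=0.4388
    cross x-line → (5,3), t=0.5400
    cross y-line → (5,2), t=1.5935 (wall)
  → r_5 = 1.5935
beam 6: φ=90°, α=285°
  d=(0.2588,-0.9659)  start (6,4)  tX=2.8205 tY=0.3934  stride 1/|dx|=3.8637 1/|dy|=1.0353
    cross y-line → (6,3), t=0.3934
    cross y-line → (6,2), t=1.4287
    cross y-line → (6,1), t=2.4640
    cross x-line → (7,1), t=2.8205
    cross y-line → (7,0), t=3.4992 (wall)
  → r_6 = 3.4992
beam 7: φ=135°, α=330°
  d=(0.8660,-0.5000)  start (6,4)  tX=0.8429 tY=0.7600  stride 1/|dx|=1.1547 1/|dy|=2.0000
    cross y-line → (6,3), t=0.7600
    cross x-line → (7,3), t=0.8429
    cross x-line → (8,3), t=1.9976 (wall)
  → r_7 = 1.9976

ranges = [0.7159, 0.6419, 1.2400, 2.3501, 1.5935, 3.4992, 1.9976]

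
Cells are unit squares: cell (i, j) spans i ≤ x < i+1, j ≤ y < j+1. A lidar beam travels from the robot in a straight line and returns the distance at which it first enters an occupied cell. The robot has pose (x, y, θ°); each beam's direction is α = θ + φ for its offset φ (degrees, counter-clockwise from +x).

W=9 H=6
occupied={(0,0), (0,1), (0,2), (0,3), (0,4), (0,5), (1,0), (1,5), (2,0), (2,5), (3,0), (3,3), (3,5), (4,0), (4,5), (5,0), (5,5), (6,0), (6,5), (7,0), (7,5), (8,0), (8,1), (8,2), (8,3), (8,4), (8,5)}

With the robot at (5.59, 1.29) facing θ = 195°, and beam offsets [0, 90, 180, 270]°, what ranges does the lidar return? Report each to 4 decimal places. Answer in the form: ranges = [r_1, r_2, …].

ranges = [1.1205, 0.3002, 2.4950, 3.8409]

beam 1: φ=0°, α=195°
  cosα=-0.9659 sinα=-0.2588 | (5,1) | tMaxX 0.6108 tMaxY 1.1205 | tΔX 1.0353 tΔY 3.8637
    t=0.6108 [x] (4,1)
    t=1.1205 [y] (4,0) — stop
  → r_1 = 1.1205
beam 2: φ=90°, α=285°
  cosα=0.2588 sinα=-0.9659 | (5,1) | tMaxX 1.5841 tMaxY 0.3002 | tΔX 3.8637 tΔY 1.0353
    t=0.3002 [y] (5,0) — stop
  → r_2 = 0.3002
beam 3: φ=180°, α=15°
  cosα=0.9659 sinα=0.2588 | (5,1) | tMaxX 0.4245 tMaxY 2.7432 | tΔX 1.0353 tΔY 3.8637
    t=0.4245 [x] (6,1)
    t=1.4597 [x] (7,1)
    t=2.4950 [x] (8,1) — stop
  → r_3 = 2.4950
beam 4: φ=270°, α=105°
  cosα=-0.2588 sinα=0.9659 | (5,1) | tMaxX 2.2796 tMaxY 0.7350 | tΔX 3.8637 tΔY 1.0353
    t=0.7350 [y] (5,2)
    t=1.7703 [y] (5,3)
    t=2.2796 [x] (4,3)
    t=2.8056 [y] (4,4)
    t=3.8409 [y] (4,5) — stop
  → r_4 = 3.8409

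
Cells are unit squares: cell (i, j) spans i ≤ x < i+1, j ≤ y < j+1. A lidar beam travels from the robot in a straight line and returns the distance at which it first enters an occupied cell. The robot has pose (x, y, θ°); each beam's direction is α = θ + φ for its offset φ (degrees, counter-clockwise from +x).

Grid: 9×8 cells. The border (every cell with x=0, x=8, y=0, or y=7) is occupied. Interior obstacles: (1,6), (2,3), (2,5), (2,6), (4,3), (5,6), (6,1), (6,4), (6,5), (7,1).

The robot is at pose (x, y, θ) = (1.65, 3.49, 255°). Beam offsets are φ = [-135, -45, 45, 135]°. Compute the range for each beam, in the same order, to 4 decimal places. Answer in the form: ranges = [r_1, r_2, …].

ranges = [1.3000, 0.7506, 2.8752, 0.4041]

beam 1: φ=-135°, α=120°
  cosα=-0.5000 sinα=0.8660 | (1,3) | tMaxX 1.3000 tMaxY 0.5889 | tΔX 2.0000 tΔY 1.1547
    t=0.5889 [y] (1,4)
    t=1.3000 [x] (0,4) — stop
  → r_1 = 1.3000
beam 2: φ=-45°, α=210°
  cosα=-0.8660 sinα=-0.5000 | (1,3) | tMaxX 0.7506 tMaxY 0.9800 | tΔX 1.1547 tΔY 2.0000
    t=0.7506 [x] (0,3) — stop
  → r_2 = 0.7506
beam 3: φ=45°, α=300°
  cosα=0.5000 sinα=-0.8660 | (1,3) | tMaxX 0.7000 tMaxY 0.5658 | tΔX 2.0000 tΔY 1.1547
    t=0.5658 [y] (1,2)
    t=0.7000 [x] (2,2)
    t=1.7205 [y] (2,1)
    t=2.7000 [x] (3,1)
    t=2.8752 [y] (3,0) — stop
  → r_3 = 2.8752
beam 4: φ=135°, α=30°
  cosα=0.8660 sinα=0.5000 | (1,3) | tMaxX 0.4041 tMaxY 1.0200 | tΔX 1.1547 tΔY 2.0000
    t=0.4041 [x] (2,3) — stop
  → r_4 = 0.4041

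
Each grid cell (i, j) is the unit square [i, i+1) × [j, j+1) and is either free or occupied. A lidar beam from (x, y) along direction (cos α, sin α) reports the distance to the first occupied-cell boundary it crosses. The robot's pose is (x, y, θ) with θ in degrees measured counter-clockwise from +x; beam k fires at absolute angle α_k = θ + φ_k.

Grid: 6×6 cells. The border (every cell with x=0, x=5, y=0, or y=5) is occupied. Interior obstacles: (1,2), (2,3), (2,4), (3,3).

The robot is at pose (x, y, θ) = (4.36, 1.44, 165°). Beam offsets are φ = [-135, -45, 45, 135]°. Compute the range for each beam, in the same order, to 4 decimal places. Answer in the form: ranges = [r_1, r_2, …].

beam 1: φ=-135°, α=30°
  direction (0.8660, 0.5000); cell (4,1); t to first gridline: x 0.7390, y 1.1200 (then +1.1547 / +2.0000)
    (5,1) via x @ 0.7390  # hit
  → r_1 = 0.7390
beam 2: φ=-45°, α=120°
  direction (-0.5000, 0.8660); cell (4,1); t to first gridline: x 0.7200, y 0.6466 (then +2.0000 / +1.1547)
    (4,2) via y @ 0.6466
    (3,2) via x @ 0.7200
    (3,3) via y @ 1.8013  # hit
  → r_2 = 1.8013
beam 3: φ=45°, α=210°
  direction (-0.8660, -0.5000); cell (4,1); t to first gridline: x 0.4157, y 0.8800 (then +1.1547 / +2.0000)
    (3,1) via x @ 0.4157
    (3,0) via y @ 0.8800  # hit
  → r_3 = 0.8800
beam 4: φ=135°, α=300°
  direction (0.5000, -0.8660); cell (4,1); t to first gridline: x 1.2800, y 0.5081 (then +2.0000 / +1.1547)
    (4,0) via y @ 0.5081  # hit
  → r_4 = 0.5081

ranges = [0.7390, 1.8013, 0.8800, 0.5081]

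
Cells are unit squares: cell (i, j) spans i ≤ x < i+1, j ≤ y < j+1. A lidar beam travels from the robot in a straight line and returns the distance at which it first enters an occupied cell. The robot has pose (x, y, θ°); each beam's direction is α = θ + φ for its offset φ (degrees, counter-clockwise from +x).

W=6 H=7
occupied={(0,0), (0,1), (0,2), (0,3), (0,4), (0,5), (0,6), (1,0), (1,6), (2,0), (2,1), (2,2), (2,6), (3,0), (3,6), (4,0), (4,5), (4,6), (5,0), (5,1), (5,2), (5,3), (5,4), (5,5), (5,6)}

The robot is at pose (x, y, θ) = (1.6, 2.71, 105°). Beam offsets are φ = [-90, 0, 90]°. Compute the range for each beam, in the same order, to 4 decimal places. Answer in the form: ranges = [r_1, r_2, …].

beam 1: φ=-90°, α=15°
  cosα=0.9659 sinα=0.2588 | (1,2) | tMaxX 0.4141 tMaxY 1.1205 | tΔX 1.0353 tΔY 3.8637
    t=0.4141 [x] (2,2) — stop
  → r_1 = 0.4141
beam 2: φ=0°, α=105°
  cosα=-0.2588 sinα=0.9659 | (1,2) | tMaxX 2.3182 tMaxY 0.3002 | tΔX 3.8637 tΔY 1.0353
    t=0.3002 [y] (1,3)
    t=1.3355 [y] (1,4)
    t=2.3182 [x] (0,4) — stop
  → r_2 = 2.3182
beam 3: φ=90°, α=195°
  cosα=-0.9659 sinα=-0.2588 | (1,2) | tMaxX 0.6212 tMaxY 2.7432 | tΔX 1.0353 tΔY 3.8637
    t=0.6212 [x] (0,2) — stop
  → r_3 = 0.6212

ranges = [0.4141, 2.3182, 0.6212]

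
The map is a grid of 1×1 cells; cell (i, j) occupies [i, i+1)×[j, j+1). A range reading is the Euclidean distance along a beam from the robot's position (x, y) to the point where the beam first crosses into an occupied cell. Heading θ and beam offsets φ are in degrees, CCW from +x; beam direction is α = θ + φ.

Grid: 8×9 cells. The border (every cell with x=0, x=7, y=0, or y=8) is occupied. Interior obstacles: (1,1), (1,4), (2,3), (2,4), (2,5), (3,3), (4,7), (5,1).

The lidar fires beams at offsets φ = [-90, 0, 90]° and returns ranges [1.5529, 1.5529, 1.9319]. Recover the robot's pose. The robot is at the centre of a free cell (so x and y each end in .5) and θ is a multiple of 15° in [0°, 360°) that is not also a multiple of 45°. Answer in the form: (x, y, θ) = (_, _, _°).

(x, y, θ) = (4.5, 5.5, 165°)

Candidates: 34 free-cell centres × 16 headings = 544 poses. Raycast each; keep the one whose scan matches to 4 dp.
  (5.5, 7.5, 210°): beam 1 = 0.5774 ≠ 1.5529 ✗
  (3.5, 2.5, 120°): beam 1 = 4.0415 ≠ 1.5529 ✗
  (2.5, 7.5, 15°): beam 3 = 0.5176 ≠ 1.9319 ✗
  (4.5, 6.5, 75°): beam 1 = 2.5882 ≠ 1.5529 ✗
  …
  (4.5, 5.5, 165°): r_1=1.5529, r_2=1.5529, r_3=1.9319 — all match ✓
Unique over the lattice → pose = (4.5, 5.5, 165°).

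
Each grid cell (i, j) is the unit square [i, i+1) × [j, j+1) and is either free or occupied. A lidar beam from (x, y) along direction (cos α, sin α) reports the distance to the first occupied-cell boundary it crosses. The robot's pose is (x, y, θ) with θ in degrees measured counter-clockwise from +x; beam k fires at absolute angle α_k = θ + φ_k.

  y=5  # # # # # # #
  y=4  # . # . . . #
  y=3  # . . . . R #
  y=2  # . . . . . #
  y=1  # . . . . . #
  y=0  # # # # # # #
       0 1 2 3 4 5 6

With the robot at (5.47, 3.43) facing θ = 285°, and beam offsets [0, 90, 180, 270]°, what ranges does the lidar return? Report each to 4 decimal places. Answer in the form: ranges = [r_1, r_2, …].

beam 1: φ=0°, α=285°
  direction (0.2588, -0.9659); cell (5,3); t to first gridline: x 2.0478, y 0.4452 (then +3.8637 / +1.0353)
    (5,2) via y @ 0.4452
    (5,1) via y @ 1.4804
    (6,1) via x @ 2.0478  # hit
  → r_1 = 2.0478
beam 2: φ=90°, α=15°
  direction (0.9659, 0.2588); cell (5,3); t to first gridline: x 0.5487, y 2.2023 (then +1.0353 / +3.8637)
    (6,3) via x @ 0.5487  # hit
  → r_2 = 0.5487
beam 3: φ=180°, α=105°
  direction (-0.2588, 0.9659); cell (5,3); t to first gridline: x 1.8159, y 0.5901 (then +3.8637 / +1.0353)
    (5,4) via y @ 0.5901
    (5,5) via y @ 1.6254  # hit
  → r_3 = 1.6254
beam 4: φ=270°, α=195°
  direction (-0.9659, -0.2588); cell (5,3); t to first gridline: x 0.4866, y 1.6614 (then +1.0353 / +3.8637)
    (4,3) via x @ 0.4866
    (3,3) via x @ 1.5219
    (3,2) via y @ 1.6614
    (2,2) via x @ 2.5571
    (1,2) via x @ 3.5924
    (0,2) via x @ 4.6277  # hit
  → r_4 = 4.6277

ranges = [2.0478, 0.5487, 1.6254, 4.6277]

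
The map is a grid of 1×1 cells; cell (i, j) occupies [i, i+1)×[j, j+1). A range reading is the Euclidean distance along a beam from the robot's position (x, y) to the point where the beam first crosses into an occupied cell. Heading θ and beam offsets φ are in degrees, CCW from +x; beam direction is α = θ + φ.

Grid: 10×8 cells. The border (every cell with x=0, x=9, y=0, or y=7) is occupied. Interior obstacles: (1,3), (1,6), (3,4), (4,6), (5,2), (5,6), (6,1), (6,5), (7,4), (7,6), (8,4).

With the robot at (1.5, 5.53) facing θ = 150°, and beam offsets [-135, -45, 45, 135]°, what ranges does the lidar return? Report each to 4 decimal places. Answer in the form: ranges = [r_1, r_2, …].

beam 1: φ=-135°, α=15°
  direction (0.9659, 0.2588); cell (1,5); t to first gridline: x 0.5176, y 1.8159 (then +1.0353 / +3.8637)
    (2,5) via x @ 0.5176
    (3,5) via x @ 1.5529
    (3,6) via y @ 1.8159
    (4,6) via x @ 2.5882  # hit
  → r_1 = 2.5882
beam 2: φ=-45°, α=105°
  direction (-0.2588, 0.9659); cell (1,5); t to first gridline: x 1.9319, y 0.4866 (then +3.8637 / +1.0353)
    (1,6) via y @ 0.4866  # hit
  → r_2 = 0.4866
beam 3: φ=45°, α=195°
  direction (-0.9659, -0.2588); cell (1,5); t to first gridline: x 0.5176, y 2.0478 (then +1.0353 / +3.8637)
    (0,5) via x @ 0.5176  # hit
  → r_3 = 0.5176
beam 4: φ=135°, α=285°
  direction (0.2588, -0.9659); cell (1,5); t to first gridline: x 1.9319, y 0.5487 (then +3.8637 / +1.0353)
    (1,4) via y @ 0.5487
    (1,3) via y @ 1.5840  # hit
  → r_4 = 1.5840

ranges = [2.5882, 0.4866, 0.5176, 1.5840]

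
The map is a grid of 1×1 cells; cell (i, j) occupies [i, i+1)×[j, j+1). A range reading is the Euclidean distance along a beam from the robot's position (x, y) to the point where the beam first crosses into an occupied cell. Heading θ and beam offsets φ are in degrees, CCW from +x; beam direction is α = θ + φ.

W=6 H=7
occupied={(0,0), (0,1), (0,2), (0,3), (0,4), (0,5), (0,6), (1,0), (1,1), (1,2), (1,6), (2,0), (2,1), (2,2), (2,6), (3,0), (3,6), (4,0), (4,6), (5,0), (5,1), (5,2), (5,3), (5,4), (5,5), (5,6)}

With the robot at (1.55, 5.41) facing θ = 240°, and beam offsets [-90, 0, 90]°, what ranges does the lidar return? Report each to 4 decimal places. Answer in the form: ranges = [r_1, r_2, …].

ranges = [0.6351, 1.1000, 3.9837]

beam 1: φ=-90°, α=150°
  dir = (cos 150°, sin 150°) = (-0.8660, 0.5000); from cell (1,5)
  next x-line at t=0.6351, next y-line at t=1.1800; Δt_x=1.1547, Δt_y=2.0000
    x: enter (0,5) at t=0.6351 ← occupied
  → r_1 = 0.6351
beam 2: φ=0°, α=240°
  dir = (cos 240°, sin 240°) = (-0.5000, -0.8660); from cell (1,5)
  next x-line at t=1.1000, next y-line at t=0.4734; Δt_x=2.0000, Δt_y=1.1547
    y: enter (1,4) at t=0.4734
    x: enter (0,4) at t=1.1000 ← occupied
  → r_2 = 1.1000
beam 3: φ=90°, α=330°
  dir = (cos 330°, sin 330°) = (0.8660, -0.5000); from cell (1,5)
  next x-line at t=0.5196, next y-line at t=0.8200; Δt_x=1.1547, Δt_y=2.0000
    x: enter (2,5) at t=0.5196
    y: enter (2,4) at t=0.8200
    x: enter (3,4) at t=1.6743
    y: enter (3,3) at t=2.8200
    x: enter (4,3) at t=2.8290
    x: enter (5,3) at t=3.9837 ← occupied
  → r_3 = 3.9837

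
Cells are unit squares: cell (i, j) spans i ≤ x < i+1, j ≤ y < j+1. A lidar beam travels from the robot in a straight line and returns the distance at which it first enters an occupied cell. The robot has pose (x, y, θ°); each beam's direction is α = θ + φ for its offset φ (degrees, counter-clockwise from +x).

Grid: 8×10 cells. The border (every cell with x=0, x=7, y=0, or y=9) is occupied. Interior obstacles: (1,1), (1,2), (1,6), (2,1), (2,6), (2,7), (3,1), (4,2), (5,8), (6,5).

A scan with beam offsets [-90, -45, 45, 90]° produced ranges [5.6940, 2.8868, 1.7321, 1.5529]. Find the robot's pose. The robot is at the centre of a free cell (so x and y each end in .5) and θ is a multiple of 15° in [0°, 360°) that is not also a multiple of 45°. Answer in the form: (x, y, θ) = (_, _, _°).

(x, y, θ) = (3.5, 3.5, 165°)

Candidates: 38 free-cell centres × 16 headings = 608 poses. Raycast each; keep the one whose scan matches to 4 dp.
  (2.5, 4.5, 150°): beam 1 = 5.0000 ≠ 5.6940 ✗
  (2.5, 2.5, 195°): beam 1 = 3.6235 ≠ 5.6940 ✗
  (1.5, 3.5, 210°): beam 1 = 1.0000 ≠ 5.6940 ✗
  (3.5, 7.5, 30°): beam 1 = 7.0000 ≠ 5.6940 ✗
  …
  (3.5, 3.5, 165°): r_1=5.6940, r_2=2.8868, r_3=1.7321, r_4=1.5529 — all match ✓
No second candidate reproduces the full scan.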